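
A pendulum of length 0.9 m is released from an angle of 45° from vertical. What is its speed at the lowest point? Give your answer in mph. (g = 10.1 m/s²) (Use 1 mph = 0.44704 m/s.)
h = L(1 − cosθ) = 0.9(1 − cos45°) = 0.263604 m
v = √(2gh) = √(2·10.1·0.263604) = 2.30755 m/s = 5.162 mph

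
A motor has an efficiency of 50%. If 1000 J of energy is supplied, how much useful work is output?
W_out = η·W_in = 0.5·1000 = 500.0 J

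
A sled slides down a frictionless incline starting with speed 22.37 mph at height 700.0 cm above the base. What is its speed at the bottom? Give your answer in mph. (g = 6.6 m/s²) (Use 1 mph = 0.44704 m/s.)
Convert to SI: v₀ = 10.0003 m/s, h = 7.0 m
½mv₀² + mgh = ½mv² ⇒ v = √(v₀² + 2gh) = √(10.0003² + 2·6.6·7.0) = 13.871 m/s = 31.03 mph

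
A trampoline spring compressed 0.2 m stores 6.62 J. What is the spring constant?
k = 2·PE/x² = 2·6.62/(0.2)² = 331.0 N/m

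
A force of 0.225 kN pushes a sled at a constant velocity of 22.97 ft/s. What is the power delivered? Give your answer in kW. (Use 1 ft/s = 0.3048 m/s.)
Convert to SI: F = 225.0 N, v = 7.00126 m/s
P = Fv = (225.0)(7.00126) = 1575.28 W = 1.575 kW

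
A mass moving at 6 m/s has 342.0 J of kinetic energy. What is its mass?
m = 2·KE/v² = 2·342.0/(6)² = 19.0 kg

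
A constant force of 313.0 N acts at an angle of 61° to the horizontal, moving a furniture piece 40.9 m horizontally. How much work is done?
W = F·d·cosθ = (313.0)(40.9)cos(61°) = 6206 J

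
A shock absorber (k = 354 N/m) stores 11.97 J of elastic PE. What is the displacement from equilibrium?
x = √(2·PE/k) = √(2·11.97/354) = 0.2601 m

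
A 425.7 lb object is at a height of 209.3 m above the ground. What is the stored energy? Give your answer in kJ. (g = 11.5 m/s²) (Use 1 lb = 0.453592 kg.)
Convert to SI: m = 193.094 kg, h = 209.3 m
PE = mgh = (193.094)(11.5)(209.3) = 464768 J = 464.8 kJ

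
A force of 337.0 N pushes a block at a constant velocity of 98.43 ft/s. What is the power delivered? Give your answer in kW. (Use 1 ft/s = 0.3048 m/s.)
Convert to SI: F = 337.0 N, v = 30.0015 m/s
P = Fv = (337.0)(30.0015) = 10110.5 W = 10.11 kW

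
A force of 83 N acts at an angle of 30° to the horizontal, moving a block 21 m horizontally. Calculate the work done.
W = F·d·cosθ = (83)(21)cos(30°) = 1509 J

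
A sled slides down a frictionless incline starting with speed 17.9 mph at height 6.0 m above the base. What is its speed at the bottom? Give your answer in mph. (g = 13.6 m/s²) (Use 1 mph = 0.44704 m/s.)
Convert to SI: v₀ = 8.00202 m/s, h = 6.0 m
½mv₀² + mgh = ½mv² ⇒ v = √(v₀² + 2gh) = √(8.00202² + 2·13.6·6.0) = 15.0742 m/s = 33.72 mph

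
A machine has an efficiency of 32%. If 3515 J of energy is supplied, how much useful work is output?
W_out = η·W_in = 0.32·3515 = 1124.8 J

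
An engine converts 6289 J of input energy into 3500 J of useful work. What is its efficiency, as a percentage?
η = W_out/W_in = 3500/6289 = 55.65%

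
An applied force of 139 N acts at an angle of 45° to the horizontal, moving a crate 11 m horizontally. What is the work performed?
W = F·d·cosθ = (139)(11)cos(45°) = 1081 J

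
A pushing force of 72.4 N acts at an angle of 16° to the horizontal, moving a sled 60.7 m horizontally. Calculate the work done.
W = F·d·cosθ = (72.4)(60.7)cos(16°) = 4224 J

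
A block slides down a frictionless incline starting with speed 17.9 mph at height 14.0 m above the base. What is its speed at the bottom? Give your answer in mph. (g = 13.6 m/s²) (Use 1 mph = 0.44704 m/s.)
Convert to SI: v₀ = 8.00202 m/s, h = 14.0 m
½mv₀² + mgh = ½mv² ⇒ v = √(v₀² + 2gh) = √(8.00202² + 2·13.6·14.0) = 21.091 m/s = 47.18 mph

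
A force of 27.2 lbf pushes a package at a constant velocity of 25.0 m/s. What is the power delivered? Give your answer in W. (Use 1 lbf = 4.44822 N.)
Convert to SI: F = 120.992 N, v = 25.0 m/s
P = Fv = (120.992)(25.0) = 3025 W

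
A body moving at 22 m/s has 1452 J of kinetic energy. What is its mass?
m = 2·KE/v² = 2·1452/(22)² = 6.0 kg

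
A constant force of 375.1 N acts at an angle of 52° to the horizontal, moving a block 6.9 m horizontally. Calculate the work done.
W = F·d·cosθ = (375.1)(6.9)cos(52°) = 1593 J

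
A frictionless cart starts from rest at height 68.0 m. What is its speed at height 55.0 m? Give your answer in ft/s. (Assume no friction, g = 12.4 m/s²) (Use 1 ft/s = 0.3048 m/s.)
mgh₁ = mgh₂ + ½mv² ⇒ v = √(2g(h₁−h₂)) = √(2·12.4·13.0) = 17.9555 m/s = 58.91 ft/s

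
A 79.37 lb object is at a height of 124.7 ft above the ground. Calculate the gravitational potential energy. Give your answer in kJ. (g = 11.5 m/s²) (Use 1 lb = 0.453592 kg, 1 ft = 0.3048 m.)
Convert to SI: m = 36.0016 kg, h = 38.0086 m
PE = mgh = (36.0016)(11.5)(38.0086) = 15736.2 J = 15.74 kJ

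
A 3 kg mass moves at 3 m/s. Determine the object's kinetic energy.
KE = ½mv² = ½(3)(3)² = 13.5 J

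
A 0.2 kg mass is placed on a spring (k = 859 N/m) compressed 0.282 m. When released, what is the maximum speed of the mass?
½kx² = ½mv² ⇒ v = x√(k/m) = (0.282)√(859/0.2) = 18.48 m/s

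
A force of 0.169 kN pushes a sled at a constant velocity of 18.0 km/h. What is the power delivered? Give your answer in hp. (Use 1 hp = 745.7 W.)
Convert to SI: F = 169.0 N, v = 5.0 m/s
P = Fv = (169.0)(5.0) = 845.0 W = 1.133 hp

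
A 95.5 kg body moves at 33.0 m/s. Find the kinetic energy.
KE = ½mv² = ½(95.5)(33.0)² = 52000 J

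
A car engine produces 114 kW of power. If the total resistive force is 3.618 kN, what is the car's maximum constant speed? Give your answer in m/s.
Convert to SI: F = 3618.0 N
P = Fv ⇒ v = P/F = 114000 W/3618.0 N = 31.51 m/s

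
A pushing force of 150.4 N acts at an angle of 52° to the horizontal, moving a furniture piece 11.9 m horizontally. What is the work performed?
W = F·d·cosθ = (150.4)(11.9)cos(52°) = 1102 J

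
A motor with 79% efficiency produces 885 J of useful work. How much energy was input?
W_in = W_out/η = 885/0.79 = 1120 J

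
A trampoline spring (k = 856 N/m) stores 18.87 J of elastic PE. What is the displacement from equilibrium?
x = √(2·PE/k) = √(2·18.87/856) = 0.21 m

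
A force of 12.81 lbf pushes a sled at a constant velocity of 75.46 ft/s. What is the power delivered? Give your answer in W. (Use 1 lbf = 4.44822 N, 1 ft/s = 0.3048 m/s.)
Convert to SI: F = 56.9817 N, v = 23.0002 m/s
P = Fv = (56.9817)(23.0002) = 1311 W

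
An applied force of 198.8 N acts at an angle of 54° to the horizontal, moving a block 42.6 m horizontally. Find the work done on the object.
W = F·d·cosθ = (198.8)(42.6)cos(54°) = 4978 J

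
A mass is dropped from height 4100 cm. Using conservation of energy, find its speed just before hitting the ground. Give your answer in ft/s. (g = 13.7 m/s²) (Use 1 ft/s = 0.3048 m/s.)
Convert to SI: h = 41.0 m
mgh = ½mv² ⇒ v = √(2gh) = √(2·13.7·41.0) = 33.5172 m/s = 110.0 ft/s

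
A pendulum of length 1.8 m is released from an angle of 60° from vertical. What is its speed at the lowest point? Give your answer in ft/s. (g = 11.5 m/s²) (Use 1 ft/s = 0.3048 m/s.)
h = L(1 − cosθ) = 1.8(1 − cos60°) = 0.9 m
v = √(2gh) = √(2·11.5·0.9) = 4.54973 m/s = 14.93 ft/s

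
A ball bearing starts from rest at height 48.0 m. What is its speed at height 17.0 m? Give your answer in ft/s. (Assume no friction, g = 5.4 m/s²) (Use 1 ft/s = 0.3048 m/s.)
mgh₁ = mgh₂ + ½mv² ⇒ v = √(2g(h₁−h₂)) = √(2·5.4·31.0) = 18.2975 m/s = 60.03 ft/s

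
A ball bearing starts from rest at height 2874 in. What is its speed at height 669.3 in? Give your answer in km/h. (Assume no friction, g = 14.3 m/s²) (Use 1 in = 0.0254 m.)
Convert to SI: h₁−h₂ = 55.9994 m
mgh₁ = mgh₂ + ½mv² ⇒ v = √(2g(h₁−h₂)) = √(2·14.3·55.9994) = 40.0198 m/s = 144.1 km/h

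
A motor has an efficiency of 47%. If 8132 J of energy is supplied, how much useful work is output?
W_out = η·W_in = 0.47·8132 = 3822.04 J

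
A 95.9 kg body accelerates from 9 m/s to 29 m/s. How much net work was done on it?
W = ΔKE = ½m(v₂² − v₁²) = ½(95.9)(29² − 9²) = 36442.0 J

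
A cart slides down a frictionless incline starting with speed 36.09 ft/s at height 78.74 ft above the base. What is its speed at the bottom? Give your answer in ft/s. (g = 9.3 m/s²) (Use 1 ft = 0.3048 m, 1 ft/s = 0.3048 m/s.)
Convert to SI: v₀ = 11.0002 m/s, h = 24.0 m
½mv₀² + mgh = ½mv² ⇒ v = √(v₀² + 2gh) = √(11.0002² + 2·9.3·24.0) = 23.8202 m/s = 78.15 ft/s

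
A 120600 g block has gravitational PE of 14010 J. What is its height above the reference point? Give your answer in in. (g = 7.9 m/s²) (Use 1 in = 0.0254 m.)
Convert to SI: m = 120.6 kg, PE = 14010.0 J
h = PE/(mg) = 14010.0/(120.6·7.9) = 14.705 m = 578.9 in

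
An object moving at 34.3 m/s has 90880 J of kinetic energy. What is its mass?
m = 2·KE/v² = 2·90880/(34.3)² = 154.5 kg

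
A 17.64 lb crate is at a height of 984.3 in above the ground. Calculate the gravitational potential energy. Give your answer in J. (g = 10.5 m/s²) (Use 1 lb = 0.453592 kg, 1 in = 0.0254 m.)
Convert to SI: m = 8.00136 kg, h = 25.0012 m
PE = mgh = (8.00136)(10.5)(25.0012) = 2100 J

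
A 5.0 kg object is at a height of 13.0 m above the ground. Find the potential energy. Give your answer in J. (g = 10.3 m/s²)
PE = mgh = (5.0)(10.3)(13.0) = 669.5 J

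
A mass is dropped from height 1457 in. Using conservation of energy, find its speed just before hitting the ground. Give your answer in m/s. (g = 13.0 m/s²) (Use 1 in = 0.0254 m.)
Convert to SI: h = 37.0078 m
mgh = ½mv² ⇒ v = √(2gh) = √(2·13.0·37.0078) = 31.02 m/s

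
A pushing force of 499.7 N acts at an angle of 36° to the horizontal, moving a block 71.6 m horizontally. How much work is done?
W = F·d·cosθ = (499.7)(71.6)cos(36°) = 28950 J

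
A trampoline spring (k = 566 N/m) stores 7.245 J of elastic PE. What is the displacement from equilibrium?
x = √(2·PE/k) = √(2·7.245/566) = 0.16 m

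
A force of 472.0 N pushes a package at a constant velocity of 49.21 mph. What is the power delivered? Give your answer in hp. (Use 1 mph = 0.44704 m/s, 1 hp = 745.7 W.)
Convert to SI: F = 472.0 N, v = 21.9988 m/s
P = Fv = (472.0)(21.9988) = 10383.5 W = 13.92 hp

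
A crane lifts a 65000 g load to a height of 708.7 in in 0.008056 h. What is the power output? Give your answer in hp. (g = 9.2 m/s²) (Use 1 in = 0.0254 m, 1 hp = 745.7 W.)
Convert to SI: m = 65.0 kg, h = 18.001 m, t = 29.0016 s
P = mgh/t = (65.0)(9.2)(18.001)/29.0016 = 371.172 W = 0.4977 hp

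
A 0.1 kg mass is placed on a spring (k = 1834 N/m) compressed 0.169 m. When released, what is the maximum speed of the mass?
½kx² = ½mv² ⇒ v = x√(k/m) = (0.169)√(1834/0.1) = 22.89 m/s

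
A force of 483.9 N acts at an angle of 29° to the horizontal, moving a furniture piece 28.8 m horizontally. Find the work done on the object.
W = F·d·cosθ = (483.9)(28.8)cos(29°) = 12190 J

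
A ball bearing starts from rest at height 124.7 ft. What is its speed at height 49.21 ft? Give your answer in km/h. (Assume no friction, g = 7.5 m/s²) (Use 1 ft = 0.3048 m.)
Convert to SI: h₁−h₂ = 23.0094 m
mgh₁ = mgh₂ + ½mv² ⇒ v = √(2g(h₁−h₂)) = √(2·7.5·23.0094) = 18.578 m/s = 66.88 km/h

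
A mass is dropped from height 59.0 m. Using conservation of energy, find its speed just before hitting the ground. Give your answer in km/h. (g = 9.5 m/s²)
mgh = ½mv² ⇒ v = √(2gh) = √(2·9.5·59.0) = 33.4813 m/s = 120.5 km/h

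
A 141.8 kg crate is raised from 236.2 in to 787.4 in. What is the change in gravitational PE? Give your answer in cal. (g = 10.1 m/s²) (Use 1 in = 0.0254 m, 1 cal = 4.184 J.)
Convert to SI: m = 141.8 kg, Δh = 14.0005 m
ΔPE = mgΔh = (141.8)(10.1)(14.0005) = 20051.2 J = 4792 cal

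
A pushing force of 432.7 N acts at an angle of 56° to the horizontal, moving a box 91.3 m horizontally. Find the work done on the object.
W = F·d·cosθ = (432.7)(91.3)cos(56°) = 22090 J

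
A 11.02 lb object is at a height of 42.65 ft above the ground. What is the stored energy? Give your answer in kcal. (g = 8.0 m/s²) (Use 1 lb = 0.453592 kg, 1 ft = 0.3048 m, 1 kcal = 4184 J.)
Convert to SI: m = 4.99858 kg, h = 12.9997 m
PE = mgh = (4.99858)(8.0)(12.9997) = 519.842 J = 0.1242 kcal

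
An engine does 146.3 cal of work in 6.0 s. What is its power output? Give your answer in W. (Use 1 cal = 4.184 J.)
Convert to SI: W = 612.119 J, t = 6.0 s
P = W/t = 612.119/6.0 = 102.0 W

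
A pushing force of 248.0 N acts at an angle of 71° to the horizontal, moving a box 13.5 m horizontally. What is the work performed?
W = F·d·cosθ = (248.0)(13.5)cos(71°) = 1090 J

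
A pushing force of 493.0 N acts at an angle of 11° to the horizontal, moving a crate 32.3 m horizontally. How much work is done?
W = F·d·cosθ = (493.0)(32.3)cos(11°) = 15630 J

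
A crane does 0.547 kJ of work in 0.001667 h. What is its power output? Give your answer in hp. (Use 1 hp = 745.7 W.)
Convert to SI: W = 547.0 J, t = 6.0012 s
P = W/t = 547.0/6.0012 = 91.1484 W = 0.1222 hp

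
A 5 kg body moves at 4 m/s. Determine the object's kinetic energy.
KE = ½mv² = ½(5)(4)² = 40.0 J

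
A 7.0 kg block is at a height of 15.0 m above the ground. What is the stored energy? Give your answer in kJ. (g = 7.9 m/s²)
PE = mgh = (7.0)(7.9)(15.0) = 829.5 J = 0.8295 kJ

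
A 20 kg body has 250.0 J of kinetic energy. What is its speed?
v = √(2·KE/m) = √(2·250.0/20) = 5.0 m/s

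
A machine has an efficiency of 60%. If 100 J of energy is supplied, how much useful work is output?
W_out = η·W_in = 0.6·100 = 60.0 J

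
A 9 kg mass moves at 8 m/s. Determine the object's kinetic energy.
KE = ½mv² = ½(9)(8)² = 288.0 J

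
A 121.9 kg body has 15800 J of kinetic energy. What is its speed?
v = √(2·KE/m) = √(2·15800/121.9) = 16.1 m/s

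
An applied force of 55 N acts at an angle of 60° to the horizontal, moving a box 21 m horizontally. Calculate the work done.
W = F·d·cosθ = (55)(21)cos(60°) = 577.5 J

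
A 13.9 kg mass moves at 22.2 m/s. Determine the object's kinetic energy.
KE = ½mv² = ½(13.9)(22.2)² = 3425 J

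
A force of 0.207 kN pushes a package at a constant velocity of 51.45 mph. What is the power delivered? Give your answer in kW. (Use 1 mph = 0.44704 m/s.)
Convert to SI: F = 207.0 N, v = 23.0002 m/s
P = Fv = (207.0)(23.0002) = 4761.04 W = 4.761 kW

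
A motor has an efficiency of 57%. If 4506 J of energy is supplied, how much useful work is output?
W_out = η·W_in = 0.57·4506 = 2568.42 J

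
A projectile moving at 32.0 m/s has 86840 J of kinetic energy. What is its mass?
m = 2·KE/v² = 2·86840/(32.0)² = 169.6 kg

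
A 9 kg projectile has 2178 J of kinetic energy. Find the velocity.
v = √(2·KE/m) = √(2·2178/9) = 22.0 m/s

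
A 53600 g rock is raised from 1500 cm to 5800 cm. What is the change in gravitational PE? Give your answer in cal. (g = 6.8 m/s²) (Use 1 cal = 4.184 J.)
Convert to SI: m = 53.6 kg, Δh = 43.0 m
ΔPE = mgΔh = (53.6)(6.8)(43.0) = 15672.6 J = 3746 cal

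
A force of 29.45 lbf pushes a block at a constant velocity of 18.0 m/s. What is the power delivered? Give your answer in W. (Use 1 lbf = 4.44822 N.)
Convert to SI: F = 131.0 N, v = 18.0 m/s
P = Fv = (131.0)(18.0) = 2358 W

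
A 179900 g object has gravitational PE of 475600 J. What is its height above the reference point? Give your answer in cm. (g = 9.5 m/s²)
Convert to SI: m = 179.9 kg, PE = 475600 J
h = PE/(mg) = 475600/(179.9·9.5) = 278.283 m = 27830 cm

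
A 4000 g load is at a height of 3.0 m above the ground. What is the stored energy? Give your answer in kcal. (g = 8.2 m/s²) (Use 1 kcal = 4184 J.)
Convert to SI: m = 4.0 kg, h = 3.0 m
PE = mgh = (4.0)(8.2)(3.0) = 98.4 J = 0.02352 kcal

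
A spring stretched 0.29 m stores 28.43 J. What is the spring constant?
k = 2·PE/x² = 2·28.43/(0.29)² = 676.1 N/m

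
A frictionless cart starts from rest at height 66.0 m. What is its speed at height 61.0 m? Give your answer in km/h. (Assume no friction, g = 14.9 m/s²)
mgh₁ = mgh₂ + ½mv² ⇒ v = √(2g(h₁−h₂)) = √(2·14.9·5.0) = 12.2066 m/s = 43.94 km/h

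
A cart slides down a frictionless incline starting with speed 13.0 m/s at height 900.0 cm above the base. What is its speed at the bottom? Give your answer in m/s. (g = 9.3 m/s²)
Convert to SI: v₀ = 13.0 m/s, h = 9.0 m
½mv₀² + mgh = ½mv² ⇒ v = √(v₀² + 2gh) = √(13.0² + 2·9.3·9.0) = 18.34 m/s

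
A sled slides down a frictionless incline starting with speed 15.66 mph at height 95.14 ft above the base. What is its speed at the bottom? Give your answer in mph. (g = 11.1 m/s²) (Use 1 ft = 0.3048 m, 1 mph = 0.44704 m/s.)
Convert to SI: v₀ = 7.00065 m/s, h = 28.9987 m
½mv₀² + mgh = ½mv² ⇒ v = √(v₀² + 2gh) = √(7.00065² + 2·11.1·28.9987) = 26.3207 m/s = 58.88 mph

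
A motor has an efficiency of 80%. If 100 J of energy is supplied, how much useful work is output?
W_out = η·W_in = 0.8·100 = 80.0 J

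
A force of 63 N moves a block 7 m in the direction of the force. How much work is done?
W = F·d = (63)(7) = 441.0 J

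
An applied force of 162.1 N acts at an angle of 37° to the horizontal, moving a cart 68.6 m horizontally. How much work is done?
W = F·d·cosθ = (162.1)(68.6)cos(37°) = 8881 J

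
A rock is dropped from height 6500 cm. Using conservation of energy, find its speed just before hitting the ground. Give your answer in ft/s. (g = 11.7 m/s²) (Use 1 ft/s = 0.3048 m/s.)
Convert to SI: h = 65.0 m
mgh = ½mv² ⇒ v = √(2gh) = √(2·11.7·65.0) = 39.0 m/s = 128.0 ft/s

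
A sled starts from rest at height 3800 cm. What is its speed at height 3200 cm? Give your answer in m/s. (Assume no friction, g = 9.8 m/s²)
Convert to SI: h₁−h₂ = 6.0 m
mgh₁ = mgh₂ + ½mv² ⇒ v = √(2g(h₁−h₂)) = √(2·9.8·6.0) = 10.84 m/s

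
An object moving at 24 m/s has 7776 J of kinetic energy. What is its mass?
m = 2·KE/v² = 2·7776/(24)² = 27.0 kg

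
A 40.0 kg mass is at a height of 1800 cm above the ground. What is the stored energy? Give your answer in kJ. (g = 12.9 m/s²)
Convert to SI: m = 40.0 kg, h = 18.0 m
PE = mgh = (40.0)(12.9)(18.0) = 9288.0 J = 9.288 kJ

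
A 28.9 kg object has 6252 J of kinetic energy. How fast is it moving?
v = √(2·KE/m) = √(2·6252/28.9) = 20.8 m/s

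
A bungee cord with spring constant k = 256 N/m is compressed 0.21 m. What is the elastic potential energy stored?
PE = ½kx² = ½(256)(0.21)² = 5.645 J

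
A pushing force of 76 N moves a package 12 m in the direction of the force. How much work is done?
W = F·d = (76)(12) = 912.0 J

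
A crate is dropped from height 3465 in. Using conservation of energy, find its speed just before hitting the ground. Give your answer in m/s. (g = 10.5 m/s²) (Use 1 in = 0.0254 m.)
Convert to SI: h = 88.011 m
mgh = ½mv² ⇒ v = √(2gh) = √(2·10.5·88.011) = 42.99 m/s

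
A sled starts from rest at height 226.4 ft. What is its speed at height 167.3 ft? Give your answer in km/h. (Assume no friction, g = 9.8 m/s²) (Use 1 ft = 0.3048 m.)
Convert to SI: h₁−h₂ = 18.0137 m
mgh₁ = mgh₂ + ½mv² ⇒ v = √(2g(h₁−h₂)) = √(2·9.8·18.0137) = 18.7901 m/s = 67.64 km/h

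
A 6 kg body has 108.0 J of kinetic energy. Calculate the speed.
v = √(2·KE/m) = √(2·108.0/6) = 6.0 m/s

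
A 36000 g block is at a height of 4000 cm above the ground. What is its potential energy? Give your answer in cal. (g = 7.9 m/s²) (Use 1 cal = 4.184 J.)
Convert to SI: m = 36.0 kg, h = 40.0 m
PE = mgh = (36.0)(7.9)(40.0) = 11376.0 J = 2719 cal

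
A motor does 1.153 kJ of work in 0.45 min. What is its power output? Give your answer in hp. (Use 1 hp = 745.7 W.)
Convert to SI: W = 1153.0 J, t = 27.0 s
P = W/t = 1153.0/27.0 = 42.7037 W = 0.05727 hp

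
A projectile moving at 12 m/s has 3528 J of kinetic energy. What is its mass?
m = 2·KE/v² = 2·3528/(12)² = 49.0 kg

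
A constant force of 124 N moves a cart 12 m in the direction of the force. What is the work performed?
W = F·d = (124)(12) = 1488 J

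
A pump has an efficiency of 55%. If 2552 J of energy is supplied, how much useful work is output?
W_out = η·W_in = 0.55·2552 = 1403.6 J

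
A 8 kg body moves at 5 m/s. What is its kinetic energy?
KE = ½mv² = ½(8)(5)² = 100.0 J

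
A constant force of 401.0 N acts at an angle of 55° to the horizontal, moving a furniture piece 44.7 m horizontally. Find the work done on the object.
W = F·d·cosθ = (401.0)(44.7)cos(55°) = 10280 J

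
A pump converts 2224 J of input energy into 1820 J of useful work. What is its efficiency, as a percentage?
η = W_out/W_in = 1820/2224 = 81.83%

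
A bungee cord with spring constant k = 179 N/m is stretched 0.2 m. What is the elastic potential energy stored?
PE = ½kx² = ½(179)(0.2)² = 3.58 J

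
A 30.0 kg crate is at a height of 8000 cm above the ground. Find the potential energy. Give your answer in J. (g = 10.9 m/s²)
Convert to SI: m = 30.0 kg, h = 80.0 m
PE = mgh = (30.0)(10.9)(80.0) = 26160 J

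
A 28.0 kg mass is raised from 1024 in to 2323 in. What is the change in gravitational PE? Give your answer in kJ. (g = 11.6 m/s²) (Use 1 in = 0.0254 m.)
Convert to SI: m = 28.0 kg, Δh = 32.9946 m
ΔPE = mgΔh = (28.0)(11.6)(32.9946) = 10716.6 J = 10.72 kJ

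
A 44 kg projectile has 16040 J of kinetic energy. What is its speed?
v = √(2·KE/m) = √(2·16040/44) = 27.0 m/s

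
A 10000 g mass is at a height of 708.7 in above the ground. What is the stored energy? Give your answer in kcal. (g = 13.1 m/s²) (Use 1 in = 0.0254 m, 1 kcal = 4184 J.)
Convert to SI: m = 10.0 kg, h = 18.001 m
PE = mgh = (10.0)(13.1)(18.001) = 2358.13 J = 0.5636 kcal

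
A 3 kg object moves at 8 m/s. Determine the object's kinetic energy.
KE = ½mv² = ½(3)(8)² = 96.0 J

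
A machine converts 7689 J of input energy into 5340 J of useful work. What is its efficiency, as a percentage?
η = W_out/W_in = 5340/7689 = 69.45%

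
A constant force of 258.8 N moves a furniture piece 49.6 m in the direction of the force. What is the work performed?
W = F·d = (258.8)(49.6) = 12840 J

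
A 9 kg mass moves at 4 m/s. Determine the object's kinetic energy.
KE = ½mv² = ½(9)(4)² = 72.0 J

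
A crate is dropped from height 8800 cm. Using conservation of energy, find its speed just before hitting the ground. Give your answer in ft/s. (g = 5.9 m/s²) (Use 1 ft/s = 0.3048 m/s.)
Convert to SI: h = 88.0 m
mgh = ½mv² ⇒ v = √(2gh) = √(2·5.9·88.0) = 32.2242 m/s = 105.7 ft/s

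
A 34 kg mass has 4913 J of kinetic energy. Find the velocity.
v = √(2·KE/m) = √(2·4913/34) = 17.0 m/s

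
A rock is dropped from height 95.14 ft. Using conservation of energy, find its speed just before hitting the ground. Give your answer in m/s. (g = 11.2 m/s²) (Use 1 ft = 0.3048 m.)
Convert to SI: h = 28.9987 m
mgh = ½mv² ⇒ v = √(2gh) = √(2·11.2·28.9987) = 25.49 m/s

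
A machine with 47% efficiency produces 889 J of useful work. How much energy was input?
W_in = W_out/η = 889/0.47 = 1891 J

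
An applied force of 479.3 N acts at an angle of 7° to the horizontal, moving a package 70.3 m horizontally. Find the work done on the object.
W = F·d·cosθ = (479.3)(70.3)cos(7°) = 33440 J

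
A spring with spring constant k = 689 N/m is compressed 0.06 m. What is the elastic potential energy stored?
PE = ½kx² = ½(689)(0.06)² = 1.24 J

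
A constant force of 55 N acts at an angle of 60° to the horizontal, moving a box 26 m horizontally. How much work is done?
W = F·d·cosθ = (55)(26)cos(60°) = 715.0 J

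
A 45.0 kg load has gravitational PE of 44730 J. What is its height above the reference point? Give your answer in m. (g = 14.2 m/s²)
h = PE/(mg) = 44730.0/(45.0·14.2) = 70.0 m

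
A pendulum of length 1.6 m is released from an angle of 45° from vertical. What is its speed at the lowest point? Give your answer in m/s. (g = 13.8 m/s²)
h = L(1 − cosθ) = 1.6(1 − cos45°) = 0.468629 m
v = √(2gh) = √(2·13.8·0.468629) = 3.596 m/s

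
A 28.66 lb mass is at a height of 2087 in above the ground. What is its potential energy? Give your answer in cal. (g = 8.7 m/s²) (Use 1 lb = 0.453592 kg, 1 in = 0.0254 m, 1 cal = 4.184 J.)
Convert to SI: m = 12.9999 kg, h = 53.0098 m
PE = mgh = (12.9999)(8.7)(53.0098) = 5995.38 J = 1433 cal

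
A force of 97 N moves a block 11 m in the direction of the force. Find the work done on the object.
W = F·d = (97)(11) = 1067 J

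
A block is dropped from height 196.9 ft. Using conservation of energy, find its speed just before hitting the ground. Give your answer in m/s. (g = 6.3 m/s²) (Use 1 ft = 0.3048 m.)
Convert to SI: h = 60.0151 m
mgh = ½mv² ⇒ v = √(2gh) = √(2·6.3·60.0151) = 27.5 m/s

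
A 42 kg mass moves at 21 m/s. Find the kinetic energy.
KE = ½mv² = ½(42)(21)² = 9261.0 J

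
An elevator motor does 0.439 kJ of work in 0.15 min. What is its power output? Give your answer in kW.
Convert to SI: W = 439.0 J, t = 9.0 s
P = W/t = 439.0/9.0 = 48.7778 W = 0.04878 kW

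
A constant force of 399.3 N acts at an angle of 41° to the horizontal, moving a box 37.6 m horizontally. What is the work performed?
W = F·d·cosθ = (399.3)(37.6)cos(41°) = 11330 J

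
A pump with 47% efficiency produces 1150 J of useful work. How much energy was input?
W_in = W_out/η = 1150/0.47 = 2447 J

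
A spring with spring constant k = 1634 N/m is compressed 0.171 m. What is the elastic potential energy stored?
PE = ½kx² = ½(1634)(0.171)² = 23.89 J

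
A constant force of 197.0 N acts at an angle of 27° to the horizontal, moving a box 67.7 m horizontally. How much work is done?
W = F·d·cosθ = (197.0)(67.7)cos(27°) = 11880 J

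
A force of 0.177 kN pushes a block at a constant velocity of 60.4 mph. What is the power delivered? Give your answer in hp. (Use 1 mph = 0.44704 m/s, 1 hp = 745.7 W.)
Convert to SI: F = 177.0 N, v = 27.0012 m/s
P = Fv = (177.0)(27.0012) = 4779.22 W = 6.409 hp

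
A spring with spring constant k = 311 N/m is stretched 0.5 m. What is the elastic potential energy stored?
PE = ½kx² = ½(311)(0.5)² = 38.88 J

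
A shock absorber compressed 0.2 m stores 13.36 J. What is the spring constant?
k = 2·PE/x² = 2·13.36/(0.2)² = 668.0 N/m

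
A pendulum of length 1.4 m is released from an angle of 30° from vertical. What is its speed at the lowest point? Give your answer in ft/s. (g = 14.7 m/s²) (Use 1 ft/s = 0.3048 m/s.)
h = L(1 − cosθ) = 1.4(1 − cos30°) = 0.187564 m
v = √(2gh) = √(2·14.7·0.187564) = 2.34827 m/s = 7.704 ft/s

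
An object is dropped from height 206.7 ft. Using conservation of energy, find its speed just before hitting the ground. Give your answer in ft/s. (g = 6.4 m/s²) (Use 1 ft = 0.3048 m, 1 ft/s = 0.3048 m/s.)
Convert to SI: h = 63.0022 m
mgh = ½mv² ⇒ v = √(2gh) = √(2·6.4·63.0022) = 28.3977 m/s = 93.17 ft/s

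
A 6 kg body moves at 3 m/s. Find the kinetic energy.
KE = ½mv² = ½(6)(3)² = 27.0 J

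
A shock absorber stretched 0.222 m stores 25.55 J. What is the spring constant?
k = 2·PE/x² = 2·25.55/(0.222)² = 1037 N/m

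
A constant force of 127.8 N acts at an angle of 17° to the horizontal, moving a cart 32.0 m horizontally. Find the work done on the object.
W = F·d·cosθ = (127.8)(32.0)cos(17°) = 3911 J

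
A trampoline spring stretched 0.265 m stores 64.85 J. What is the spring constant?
k = 2·PE/x² = 2·64.85/(0.265)² = 1847 N/m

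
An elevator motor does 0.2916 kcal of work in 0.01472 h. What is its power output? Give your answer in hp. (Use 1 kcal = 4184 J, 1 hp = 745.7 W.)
Convert to SI: W = 1220.05 J, t = 52.992 s
P = W/t = 1220.05/52.992 = 23.0234 W = 0.03087 hp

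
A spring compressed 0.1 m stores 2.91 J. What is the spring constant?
k = 2·PE/x² = 2·2.91/(0.1)² = 582.0 N/m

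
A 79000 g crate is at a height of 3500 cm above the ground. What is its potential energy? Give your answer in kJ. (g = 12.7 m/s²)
Convert to SI: m = 79.0 kg, h = 35.0 m
PE = mgh = (79.0)(12.7)(35.0) = 35115.5 J = 35.12 kJ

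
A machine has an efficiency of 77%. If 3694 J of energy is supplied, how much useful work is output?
W_out = η·W_in = 0.77·3694 = 2844.38 J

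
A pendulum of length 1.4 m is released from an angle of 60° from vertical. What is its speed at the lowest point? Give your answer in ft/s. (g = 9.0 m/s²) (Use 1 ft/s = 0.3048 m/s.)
h = L(1 − cosθ) = 1.4(1 − cos60°) = 0.7 m
v = √(2gh) = √(2·9.0·0.7) = 3.54965 m/s = 11.65 ft/s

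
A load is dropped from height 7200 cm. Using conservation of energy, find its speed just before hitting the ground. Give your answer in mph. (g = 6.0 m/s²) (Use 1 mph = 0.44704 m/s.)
Convert to SI: h = 72.0 m
mgh = ½mv² ⇒ v = √(2gh) = √(2·6.0·72.0) = 29.3939 m/s = 65.75 mph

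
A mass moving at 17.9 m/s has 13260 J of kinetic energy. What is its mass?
m = 2·KE/v² = 2·13260/(17.9)² = 82.77 kg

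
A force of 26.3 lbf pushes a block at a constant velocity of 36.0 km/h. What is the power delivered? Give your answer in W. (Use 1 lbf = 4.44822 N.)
Convert to SI: F = 116.988 N, v = 10.0 m/s
P = Fv = (116.988)(10.0) = 1170 W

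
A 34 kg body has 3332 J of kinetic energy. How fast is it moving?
v = √(2·KE/m) = √(2·3332/34) = 14.0 m/s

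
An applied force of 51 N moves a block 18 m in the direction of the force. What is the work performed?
W = F·d = (51)(18) = 918.0 J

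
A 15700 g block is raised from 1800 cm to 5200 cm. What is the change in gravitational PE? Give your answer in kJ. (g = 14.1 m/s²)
Convert to SI: m = 15.7 kg, Δh = 34.0 m
ΔPE = mgΔh = (15.7)(14.1)(34.0) = 7526.58 J = 7.527 kJ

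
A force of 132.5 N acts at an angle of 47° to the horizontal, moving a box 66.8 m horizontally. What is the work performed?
W = F·d·cosθ = (132.5)(66.8)cos(47°) = 6036 J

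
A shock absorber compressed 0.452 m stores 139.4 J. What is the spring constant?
k = 2·PE/x² = 2·139.4/(0.452)² = 1365 N/m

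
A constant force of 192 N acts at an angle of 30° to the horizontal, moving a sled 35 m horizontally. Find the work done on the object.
W = F·d·cosθ = (192)(35)cos(30°) = 5820 J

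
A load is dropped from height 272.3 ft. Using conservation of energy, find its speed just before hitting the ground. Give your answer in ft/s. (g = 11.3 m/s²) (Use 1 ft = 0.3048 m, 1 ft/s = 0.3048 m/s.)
Convert to SI: h = 82.997 m
mgh = ½mv² ⇒ v = √(2gh) = √(2·11.3·82.997) = 43.3097 m/s = 142.1 ft/s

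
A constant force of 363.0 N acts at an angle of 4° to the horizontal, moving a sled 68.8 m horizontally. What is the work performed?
W = F·d·cosθ = (363.0)(68.8)cos(4°) = 24910 J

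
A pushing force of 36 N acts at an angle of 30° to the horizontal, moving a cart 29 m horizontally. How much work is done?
W = F·d·cosθ = (36)(29)cos(30°) = 904.1 J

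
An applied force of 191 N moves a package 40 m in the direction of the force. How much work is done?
W = F·d = (191)(40) = 7640 J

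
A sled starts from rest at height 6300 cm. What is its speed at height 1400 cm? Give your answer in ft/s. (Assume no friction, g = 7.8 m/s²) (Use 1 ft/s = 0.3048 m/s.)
Convert to SI: h₁−h₂ = 49.0 m
mgh₁ = mgh₂ + ½mv² ⇒ v = √(2g(h₁−h₂)) = √(2·7.8·49.0) = 27.6478 m/s = 90.71 ft/s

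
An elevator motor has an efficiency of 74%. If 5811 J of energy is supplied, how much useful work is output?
W_out = η·W_in = 0.74·5811 = 4300.14 J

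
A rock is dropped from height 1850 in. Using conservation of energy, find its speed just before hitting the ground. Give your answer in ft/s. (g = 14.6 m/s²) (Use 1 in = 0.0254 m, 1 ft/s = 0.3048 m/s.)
Convert to SI: h = 46.99 m
mgh = ½mv² ⇒ v = √(2gh) = √(2·14.6·46.99) = 37.042 m/s = 121.5 ft/s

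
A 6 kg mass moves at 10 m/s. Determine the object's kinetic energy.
KE = ½mv² = ½(6)(10)² = 300.0 J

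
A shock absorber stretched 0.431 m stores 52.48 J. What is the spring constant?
k = 2·PE/x² = 2·52.48/(0.431)² = 565.0 N/m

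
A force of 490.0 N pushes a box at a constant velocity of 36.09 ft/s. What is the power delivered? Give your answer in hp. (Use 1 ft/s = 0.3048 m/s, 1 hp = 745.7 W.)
Convert to SI: F = 490.0 N, v = 11.0002 m/s
P = Fv = (490.0)(11.0002) = 5390.11 W = 7.228 hp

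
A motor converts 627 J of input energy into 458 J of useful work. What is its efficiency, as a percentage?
η = W_out/W_in = 458/627 = 73.05%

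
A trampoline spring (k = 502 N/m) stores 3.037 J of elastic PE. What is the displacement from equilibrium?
x = √(2·PE/k) = √(2·3.037/502) = 0.11 m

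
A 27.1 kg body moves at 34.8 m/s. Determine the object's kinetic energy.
KE = ½mv² = ½(27.1)(34.8)² = 16410 J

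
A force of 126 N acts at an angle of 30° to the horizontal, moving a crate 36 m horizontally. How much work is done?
W = F·d·cosθ = (126)(36)cos(30°) = 3928 J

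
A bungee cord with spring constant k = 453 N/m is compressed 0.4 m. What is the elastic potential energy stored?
PE = ½kx² = ½(453)(0.4)² = 36.24 J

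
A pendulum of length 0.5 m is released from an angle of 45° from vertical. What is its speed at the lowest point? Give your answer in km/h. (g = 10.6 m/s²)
h = L(1 − cosθ) = 0.5(1 − cos45°) = 0.146447 m
v = √(2gh) = √(2·10.6·0.146447) = 1.76201 m/s = 6.343 km/h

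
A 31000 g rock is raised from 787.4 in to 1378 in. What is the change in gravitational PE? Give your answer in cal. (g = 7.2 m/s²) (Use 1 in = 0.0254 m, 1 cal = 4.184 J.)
Convert to SI: m = 31.0 kg, Δh = 15.0012 m
ΔPE = mgΔh = (31.0)(7.2)(15.0012) = 3348.28 J = 800.3 cal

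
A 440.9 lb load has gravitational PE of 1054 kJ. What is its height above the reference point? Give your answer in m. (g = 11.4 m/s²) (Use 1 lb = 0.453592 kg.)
Convert to SI: m = 199.989 kg, PE = 1054000 J
h = PE/(mg) = 1054000/(199.989·11.4) = 462.3 m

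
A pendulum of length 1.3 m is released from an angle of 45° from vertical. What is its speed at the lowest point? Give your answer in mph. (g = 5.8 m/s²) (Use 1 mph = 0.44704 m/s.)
h = L(1 − cosθ) = 1.3(1 − cos45°) = 0.380761 m
v = √(2gh) = √(2·5.8·0.380761) = 2.10163 m/s = 4.701 mph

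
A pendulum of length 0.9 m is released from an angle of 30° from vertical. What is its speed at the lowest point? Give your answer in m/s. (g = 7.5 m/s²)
h = L(1 − cosθ) = 0.9(1 − cos30°) = 0.120577 m
v = √(2gh) = √(2·7.5·0.120577) = 1.345 m/s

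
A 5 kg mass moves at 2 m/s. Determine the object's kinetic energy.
KE = ½mv² = ½(5)(2)² = 10.0 J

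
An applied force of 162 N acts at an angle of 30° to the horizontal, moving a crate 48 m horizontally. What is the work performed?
W = F·d·cosθ = (162)(48)cos(30°) = 6734 J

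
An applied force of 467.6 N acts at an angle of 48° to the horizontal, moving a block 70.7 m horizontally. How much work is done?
W = F·d·cosθ = (467.6)(70.7)cos(48°) = 22120 J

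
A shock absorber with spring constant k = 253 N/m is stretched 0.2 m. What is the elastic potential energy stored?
PE = ½kx² = ½(253)(0.2)² = 5.06 J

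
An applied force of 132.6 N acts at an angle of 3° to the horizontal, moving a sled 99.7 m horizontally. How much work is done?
W = F·d·cosθ = (132.6)(99.7)cos(3°) = 13200 J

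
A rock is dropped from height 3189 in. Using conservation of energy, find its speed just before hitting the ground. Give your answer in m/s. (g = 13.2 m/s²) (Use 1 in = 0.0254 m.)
Convert to SI: h = 81.0006 m
mgh = ½mv² ⇒ v = √(2gh) = √(2·13.2·81.0006) = 46.24 m/s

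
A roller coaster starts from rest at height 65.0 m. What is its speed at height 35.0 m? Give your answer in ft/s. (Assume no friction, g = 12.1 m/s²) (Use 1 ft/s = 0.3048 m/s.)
mgh₁ = mgh₂ + ½mv² ⇒ v = √(2g(h₁−h₂)) = √(2·12.1·30.0) = 26.9444 m/s = 88.4 ft/s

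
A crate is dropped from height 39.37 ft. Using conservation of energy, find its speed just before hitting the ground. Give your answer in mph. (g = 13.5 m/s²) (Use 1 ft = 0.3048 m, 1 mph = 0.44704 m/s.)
Convert to SI: h = 12.0 m
mgh = ½mv² ⇒ v = √(2gh) = √(2·13.5·12.0) = 18.0 m/s = 40.26 mph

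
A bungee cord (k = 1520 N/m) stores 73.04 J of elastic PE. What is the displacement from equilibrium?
x = √(2·PE/k) = √(2·73.04/1520) = 0.31 m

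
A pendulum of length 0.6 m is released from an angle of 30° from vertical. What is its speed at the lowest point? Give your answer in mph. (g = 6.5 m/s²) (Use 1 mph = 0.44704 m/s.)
h = L(1 − cosθ) = 0.6(1 − cos30°) = 0.0803848 m
v = √(2gh) = √(2·6.5·0.0803848) = 1.02225 m/s = 2.287 mph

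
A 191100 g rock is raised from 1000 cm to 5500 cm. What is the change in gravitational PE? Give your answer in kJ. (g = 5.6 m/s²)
Convert to SI: m = 191.1 kg, Δh = 45.0 m
ΔPE = mgΔh = (191.1)(5.6)(45.0) = 48157.2 J = 48.16 kJ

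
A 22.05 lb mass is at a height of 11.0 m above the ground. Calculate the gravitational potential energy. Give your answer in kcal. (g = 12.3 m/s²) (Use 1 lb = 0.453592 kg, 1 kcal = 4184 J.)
Convert to SI: m = 10.0017 kg, h = 11.0 m
PE = mgh = (10.0017)(12.3)(11.0) = 1353.23 J = 0.3234 kcal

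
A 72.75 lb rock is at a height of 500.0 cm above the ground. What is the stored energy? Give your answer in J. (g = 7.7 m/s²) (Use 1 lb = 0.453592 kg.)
Convert to SI: m = 32.9988 kg, h = 5.0 m
PE = mgh = (32.9988)(7.7)(5.0) = 1270 J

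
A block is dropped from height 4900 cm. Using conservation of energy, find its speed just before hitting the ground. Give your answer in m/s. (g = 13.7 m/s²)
Convert to SI: h = 49.0 m
mgh = ½mv² ⇒ v = √(2gh) = √(2·13.7·49.0) = 36.64 m/s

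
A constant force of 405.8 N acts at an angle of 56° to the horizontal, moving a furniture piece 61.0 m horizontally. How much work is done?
W = F·d·cosθ = (405.8)(61.0)cos(56°) = 13840 J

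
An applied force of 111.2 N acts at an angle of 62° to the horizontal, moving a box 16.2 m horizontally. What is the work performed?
W = F·d·cosθ = (111.2)(16.2)cos(62°) = 845.7 J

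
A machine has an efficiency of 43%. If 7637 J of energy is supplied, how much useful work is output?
W_out = η·W_in = 0.43·7637 = 3283.91 J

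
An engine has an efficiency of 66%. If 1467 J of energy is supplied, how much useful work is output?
W_out = η·W_in = 0.66·1467 = 968.22 J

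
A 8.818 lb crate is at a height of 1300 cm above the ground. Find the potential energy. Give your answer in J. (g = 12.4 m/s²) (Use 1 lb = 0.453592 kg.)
Convert to SI: m = 3.99977 kg, h = 13.0 m
PE = mgh = (3.99977)(12.4)(13.0) = 644.8 J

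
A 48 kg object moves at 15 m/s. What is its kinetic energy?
KE = ½mv² = ½(48)(15)² = 5400.0 J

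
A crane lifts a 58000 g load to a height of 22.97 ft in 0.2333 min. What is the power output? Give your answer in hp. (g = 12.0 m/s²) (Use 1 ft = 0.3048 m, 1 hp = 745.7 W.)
Convert to SI: m = 58.0 kg, h = 7.00126 m, t = 13.998 s
P = mgh/t = (58.0)(12.0)(7.00126)/13.998 = 348.112 W = 0.4668 hp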